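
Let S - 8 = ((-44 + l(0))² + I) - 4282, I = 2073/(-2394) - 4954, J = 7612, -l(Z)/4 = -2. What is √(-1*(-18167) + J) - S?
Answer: 6330427/798 + √25779 ≈ 8093.4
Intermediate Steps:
l(Z) = 8 (l(Z) = -4*(-2) = 8)
I = -3953983/798 (I = 2073*(-1/2394) - 4954 = -691/798 - 4954 = -3953983/798 ≈ -4954.9)
S = -6330427/798 (S = 8 + (((-44 + 8)² - 3953983/798) - 4282) = 8 + (((-36)² - 3953983/798) - 4282) = 8 + ((1296 - 3953983/798) - 4282) = 8 + (-2919775/798 - 4282) = 8 - 6336811/798 = -6330427/798 ≈ -7932.9)
√(-1*(-18167) + J) - S = √(-1*(-18167) + 7612) - 1*(-6330427/798) = √(18167 + 7612) + 6330427/798 = √25779 + 6330427/798 = 6330427/798 + √25779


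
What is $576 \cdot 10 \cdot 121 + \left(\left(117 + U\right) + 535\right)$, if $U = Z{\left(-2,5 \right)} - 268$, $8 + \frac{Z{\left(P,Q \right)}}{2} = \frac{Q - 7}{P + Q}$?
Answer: $\frac{2091980}{3} \approx 6.9733 \cdot 10^{5}$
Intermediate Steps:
$Z{\left(P,Q \right)} = -16 + \frac{2 \left(-7 + Q\right)}{P + Q}$ ($Z{\left(P,Q \right)} = -16 + 2 \frac{Q - 7}{P + Q} = -16 + 2 \frac{-7 + Q}{P + Q} = -16 + \frac{2 \left(-7 + Q\right)}{P + Q}$)
$U = - \frac{856}{3}$ ($U = \frac{2 \left(-7 - -16 - 35\right)}{-2 + 5} - 268 = \frac{2 \left(-7 + 16 - 35\right)}{3} - 268 = 2 \cdot \frac{1}{3} \left(-26\right) - 268 = - \frac{52}{3} - 268 = - \frac{856}{3} \approx -285.33$)
$576 \cdot 10 \cdot 121 + \left(\left(117 + U\right) + 535\right) = 576 \cdot 10 \cdot 121 + \left(\left(117 - \frac{856}{3}\right) + 535\right) = 576 \cdot 1210 + \left(- \frac{505}{3} + 535\right) = 696960 + \frac{1100}{3} = \frac{2091980}{3}$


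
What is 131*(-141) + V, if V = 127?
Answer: -18344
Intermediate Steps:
131*(-141) + V = 131*(-141) + 127 = -18471 + 127 = -18344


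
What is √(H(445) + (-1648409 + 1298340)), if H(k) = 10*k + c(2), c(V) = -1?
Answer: 2*I*√86405 ≈ 587.89*I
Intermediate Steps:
H(k) = -1 + 10*k (H(k) = 10*k - 1 = -1 + 10*k)
√(H(445) + (-1648409 + 1298340)) = √((-1 + 10*445) + (-1648409 + 1298340)) = √((-1 + 4450) - 350069) = √(4449 - 350069) = √(-345620) = 2*I*√86405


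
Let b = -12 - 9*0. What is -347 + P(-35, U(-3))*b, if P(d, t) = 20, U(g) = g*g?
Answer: -587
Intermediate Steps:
U(g) = g²
b = -12 (b = -12 + 0 = -12)
-347 + P(-35, U(-3))*b = -347 + 20*(-12) = -347 - 240 = -587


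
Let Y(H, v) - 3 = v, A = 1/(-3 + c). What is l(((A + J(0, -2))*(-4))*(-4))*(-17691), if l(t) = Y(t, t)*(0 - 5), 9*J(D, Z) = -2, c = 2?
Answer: -4393265/3 ≈ -1.4644e+6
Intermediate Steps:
A = -1 (A = 1/(-3 + 2) = 1/(-1) = -1)
J(D, Z) = -2/9 (J(D, Z) = (⅑)*(-2) = -2/9)
Y(H, v) = 3 + v
l(t) = -15 - 5*t (l(t) = (3 + t)*(0 - 5) = (3 + t)*(-5) = -15 - 5*t)
l(((A + J(0, -2))*(-4))*(-4))*(-17691) = (-15 - 5*(-1 - 2/9)*(-4)*(-4))*(-17691) = (-15 - 5*(-11/9*(-4))*(-4))*(-17691) = (-15 - 220*(-4)/9)*(-17691) = (-15 - 5*(-176/9))*(-17691) = (-15 + 880/9)*(-17691) = (745/9)*(-17691) = -4393265/3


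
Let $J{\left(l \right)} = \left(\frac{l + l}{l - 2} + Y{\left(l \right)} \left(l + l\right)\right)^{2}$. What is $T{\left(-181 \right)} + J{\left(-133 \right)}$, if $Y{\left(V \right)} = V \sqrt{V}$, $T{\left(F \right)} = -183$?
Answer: $- \frac{3033791523864119}{18225} + \frac{18821096 i \sqrt{133}}{135} \approx -1.6646 \cdot 10^{11} + 1.6078 \cdot 10^{6} i$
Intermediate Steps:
$Y{\left(V \right)} = V^{\frac{3}{2}}$
$J{\left(l \right)} = \left(2 l^{\frac{5}{2}} + \frac{2 l}{-2 + l}\right)^{2}$ ($J{\left(l \right)} = \left(\frac{l + l}{l - 2} + l^{\frac{3}{2}} \left(l + l\right)\right)^{2} = \left(\frac{2 l}{-2 + l} + l^{\frac{3}{2}} \cdot 2 l\right)^{2} = \left(\frac{2 l}{-2 + l} + 2 l^{\frac{5}{2}}\right)^{2} = \left(2 l^{\frac{5}{2}} + \frac{2 l}{-2 + l}\right)^{2}$)
$T{\left(-181 \right)} + J{\left(-133 \right)} = -183 + \frac{4 \left(-133\right)^{2} \left(1 + \left(-133\right)^{\frac{5}{2}} - 2 \left(-133\right)^{\frac{3}{2}}\right)^{2}}{\left(-2 - 133\right)^{2}} = -183 + 4 \cdot 17689 \cdot \frac{1}{18225} \left(1 + 17689 i \sqrt{133} - 2 \left(- 133 i \sqrt{133}\right)\right)^{2} = -183 + 4 \cdot 17689 \cdot \frac{1}{18225} \left(1 + 17689 i \sqrt{133} + 266 i \sqrt{133}\right)^{2} = -183 + 4 \cdot 17689 \cdot \frac{1}{18225} \left(1 + 17955 i \sqrt{133}\right)^{2} = -183 + \frac{70756 \left(1 + 17955 i \sqrt{133}\right)^{2}}{18225}$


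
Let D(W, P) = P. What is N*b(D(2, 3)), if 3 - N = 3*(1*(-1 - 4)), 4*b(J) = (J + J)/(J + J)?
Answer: 9/2 ≈ 4.5000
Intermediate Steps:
b(J) = ¼ (b(J) = ((J + J)/(J + J))/4 = ((2*J)/((2*J)))/4 = ((2*J)*(1/(2*J)))/4 = (¼)*1 = ¼)
N = 18 (N = 3 - 3*1*(-1 - 4) = 3 - 3*1*(-5) = 3 - 3*(-5) = 3 - 1*(-15) = 3 + 15 = 18)
N*b(D(2, 3)) = 18*(¼) = 9/2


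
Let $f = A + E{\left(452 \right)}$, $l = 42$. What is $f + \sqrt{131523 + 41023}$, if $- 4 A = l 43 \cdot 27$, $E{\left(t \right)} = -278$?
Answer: $- \frac{24937}{2} + 11 \sqrt{1426} \approx -12053.0$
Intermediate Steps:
$A = - \frac{24381}{2}$ ($A = - \frac{42 \cdot 43 \cdot 27}{4} = - \frac{1806 \cdot 27}{4} = \left(- \frac{1}{4}\right) 48762 = - \frac{24381}{2} \approx -12191.0$)
$f = - \frac{24937}{2}$ ($f = - \frac{24381}{2} - 278 = - \frac{24937}{2} \approx -12469.0$)
$f + \sqrt{131523 + 41023} = - \frac{24937}{2} + \sqrt{131523 + 41023} = - \frac{24937}{2} + \sqrt{172546} = - \frac{24937}{2} + 11 \sqrt{1426}$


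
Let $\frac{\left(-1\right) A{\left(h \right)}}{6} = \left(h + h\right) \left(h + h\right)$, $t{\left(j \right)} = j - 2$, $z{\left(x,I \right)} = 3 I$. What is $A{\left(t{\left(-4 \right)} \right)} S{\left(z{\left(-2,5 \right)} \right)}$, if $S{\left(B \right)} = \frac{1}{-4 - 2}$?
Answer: $144$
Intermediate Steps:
$S{\left(B \right)} = - \frac{1}{6}$ ($S{\left(B \right)} = \frac{1}{-6} = - \frac{1}{6}$)
$t{\left(j \right)} = -2 + j$
$A{\left(h \right)} = - 24 h^{2}$ ($A{\left(h \right)} = - 6 \left(h + h\right) \left(h + h\right) = - 6 \cdot 2 h 2 h = - 6 \cdot 4 h^{2} = - 24 h^{2}$)
$A{\left(t{\left(-4 \right)} \right)} S{\left(z{\left(-2,5 \right)} \right)} = - 24 \left(-2 - 4\right)^{2} \left(- \frac{1}{6}\right) = - 24 \left(-6\right)^{2} \left(- \frac{1}{6}\right) = \left(-24\right) 36 \left(- \frac{1}{6}\right) = \left(-864\right) \left(- \frac{1}{6}\right) = 144$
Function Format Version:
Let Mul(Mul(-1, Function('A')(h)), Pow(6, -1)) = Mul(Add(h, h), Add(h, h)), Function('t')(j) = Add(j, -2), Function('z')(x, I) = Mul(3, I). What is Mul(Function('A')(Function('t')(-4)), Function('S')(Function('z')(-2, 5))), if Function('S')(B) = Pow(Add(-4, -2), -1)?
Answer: 144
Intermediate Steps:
Function('S')(B) = Rational(-1, 6) (Function('S')(B) = Pow(-6, -1) = Rational(-1, 6))
Function('t')(j) = Add(-2, j)
Function('A')(h) = Mul(-24, Pow(h, 2)) (Function('A')(h) = Mul(-6, Mul(Add(h, h), Add(h, h))) = Mul(-6, Mul(Mul(2, h), Mul(2, h))) = Mul(-6, Mul(4, Pow(h, 2))) = Mul(-24, Pow(h, 2)))
Mul(Function('A')(Function('t')(-4)), Function('S')(Function('z')(-2, 5))) = Mul(Mul(-24, Pow(Add(-2, -4), 2)), Rational(-1, 6)) = Mul(Mul(-24, Pow(-6, 2)), Rational(-1, 6)) = Mul(Mul(-24, 36), Rational(-1, 6)) = Mul(-864, Rational(-1, 6)) = 144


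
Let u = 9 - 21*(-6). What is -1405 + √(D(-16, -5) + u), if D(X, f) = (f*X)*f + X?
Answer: -1405 + I*√281 ≈ -1405.0 + 16.763*I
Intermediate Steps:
D(X, f) = X + X*f² (D(X, f) = (X*f)*f + X = X*f² + X = X + X*f²)
u = 135 (u = 9 + 126 = 135)
-1405 + √(D(-16, -5) + u) = -1405 + √(-16*(1 + (-5)²) + 135) = -1405 + √(-16*(1 + 25) + 135) = -1405 + √(-16*26 + 135) = -1405 + √(-416 + 135) = -1405 + √(-281) = -1405 + I*√281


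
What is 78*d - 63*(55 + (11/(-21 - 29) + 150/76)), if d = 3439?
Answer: 125716596/475 ≈ 2.6467e+5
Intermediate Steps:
78*d - 63*(55 + (11/(-21 - 29) + 150/76)) = 78*3439 - 63*(55 + (11/(-21 - 29) + 150/76)) = 268242 - 63*(55 + (11/(-50) + 150*(1/76))) = 268242 - 63*(55 + (11*(-1/50) + 75/38)) = 268242 - 63*(55 + (-11/50 + 75/38)) = 268242 - 63*(55 + 833/475) = 268242 - 63*26958/475 = 268242 - 1698354/475 = 125716596/475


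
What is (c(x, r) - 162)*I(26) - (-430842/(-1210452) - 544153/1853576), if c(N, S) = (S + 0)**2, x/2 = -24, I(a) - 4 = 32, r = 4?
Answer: -982736832650829/186972064696 ≈ -5256.1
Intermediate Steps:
I(a) = 36 (I(a) = 4 + 32 = 36)
x = -48 (x = 2*(-24) = -48)
c(N, S) = S**2
(c(x, r) - 162)*I(26) - (-430842/(-1210452) - 544153/1853576) = (4**2 - 162)*36 - (-430842/(-1210452) - 544153/1853576) = (16 - 162)*36 - (-430842*(-1/1210452) - 544153*1/1853576) = -146*36 - (71807/201742 - 544153/1853576) = -5256 - 1*11660608653/186972064696 = -5256 - 11660608653/186972064696 = -982736832650829/186972064696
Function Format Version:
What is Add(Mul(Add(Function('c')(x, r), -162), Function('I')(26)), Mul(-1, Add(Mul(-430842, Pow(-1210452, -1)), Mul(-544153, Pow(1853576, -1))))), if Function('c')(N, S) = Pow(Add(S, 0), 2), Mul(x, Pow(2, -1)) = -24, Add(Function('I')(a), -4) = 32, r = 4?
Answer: Rational(-982736832650829, 186972064696) ≈ -5256.1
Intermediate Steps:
Function('I')(a) = 36 (Function('I')(a) = Add(4, 32) = 36)
x = -48 (x = Mul(2, -24) = -48)
Function('c')(N, S) = Pow(S, 2)
Add(Mul(Add(Function('c')(x, r), -162), Function('I')(26)), Mul(-1, Add(Mul(-430842, Pow(-1210452, -1)), Mul(-544153, Pow(1853576, -1))))) = Add(Mul(Add(Pow(4, 2), -162), 36), Mul(-1, Add(Mul(-430842, Pow(-1210452, -1)), Mul(-544153, Pow(1853576, -1))))) = Add(Mul(Add(16, -162), 36), Mul(-1, Add(Mul(-430842, Rational(-1, 1210452)), Mul(-544153, Rational(1, 1853576))))) = Add(Mul(-146, 36), Mul(-1, Add(Rational(71807, 201742), Rational(-544153, 1853576)))) = Add(-5256, Mul(-1, Rational(11660608653, 186972064696))) = Add(-5256, Rational(-11660608653, 186972064696)) = Rational(-982736832650829, 186972064696)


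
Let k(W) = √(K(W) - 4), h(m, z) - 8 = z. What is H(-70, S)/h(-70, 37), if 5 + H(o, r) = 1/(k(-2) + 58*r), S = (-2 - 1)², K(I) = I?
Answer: (-5*√6 + 2609*I)/(45*(√6 - 522*I)) ≈ -0.11107 - 1.9976e-7*I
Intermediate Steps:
h(m, z) = 8 + z
k(W) = √(-4 + W) (k(W) = √(W - 4) = √(-4 + W))
S = 9 (S = (-3)² = 9)
H(o, r) = -5 + 1/(58*r + I*√6) (H(o, r) = -5 + 1/(√(-4 - 2) + 58*r) = -5 + 1/(√(-6) + 58*r) = -5 + 1/(I*√6 + 58*r) = -5 + 1/(58*r + I*√6))
H(-70, S)/h(-70, 37) = ((1 - 290*9 - 5*I*√6)/(58*9 + I*√6))/(8 + 37) = ((1 - 2610 - 5*I*√6)/(522 + I*√6))/45 = ((-2609 - 5*I*√6)/(522 + I*√6))*(1/45) = (-2609 - 5*I*√6)/(45*(522 + I*√6))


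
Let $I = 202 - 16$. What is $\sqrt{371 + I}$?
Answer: $\sqrt{557} \approx 23.601$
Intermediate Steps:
$I = 186$ ($I = 202 - 16 = 186$)
$\sqrt{371 + I} = \sqrt{371 + 186} = \sqrt{557}$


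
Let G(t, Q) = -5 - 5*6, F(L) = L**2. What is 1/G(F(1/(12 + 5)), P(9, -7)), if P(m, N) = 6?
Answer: -1/35 ≈ -0.028571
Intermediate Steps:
G(t, Q) = -35 (G(t, Q) = -5 - 30 = -35)
1/G(F(1/(12 + 5)), P(9, -7)) = 1/(-35) = -1/35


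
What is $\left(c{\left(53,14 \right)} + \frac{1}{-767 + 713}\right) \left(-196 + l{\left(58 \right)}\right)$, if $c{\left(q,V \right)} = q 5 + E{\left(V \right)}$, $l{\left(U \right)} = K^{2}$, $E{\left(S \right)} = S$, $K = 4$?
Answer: $- \frac{150650}{3} \approx -50217.0$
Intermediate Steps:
$l{\left(U \right)} = 16$ ($l{\left(U \right)} = 4^{2} = 16$)
$c{\left(q,V \right)} = V + 5 q$ ($c{\left(q,V \right)} = q 5 + V = 5 q + V = V + 5 q$)
$\left(c{\left(53,14 \right)} + \frac{1}{-767 + 713}\right) \left(-196 + l{\left(58 \right)}\right) = \left(\left(14 + 5 \cdot 53\right) + \frac{1}{-767 + 713}\right) \left(-196 + 16\right) = \left(\left(14 + 265\right) + \frac{1}{-54}\right) \left(-180\right) = \left(279 - \frac{1}{54}\right) \left(-180\right) = \frac{15065}{54} \left(-180\right) = - \frac{150650}{3}$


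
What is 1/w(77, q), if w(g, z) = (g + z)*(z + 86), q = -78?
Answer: -⅛ ≈ -0.12500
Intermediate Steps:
w(g, z) = (86 + z)*(g + z) (w(g, z) = (g + z)*(86 + z) = (86 + z)*(g + z))
1/w(77, q) = 1/((-78)² + 86*77 + 86*(-78) + 77*(-78)) = 1/(6084 + 6622 - 6708 - 6006) = 1/(-8) = -⅛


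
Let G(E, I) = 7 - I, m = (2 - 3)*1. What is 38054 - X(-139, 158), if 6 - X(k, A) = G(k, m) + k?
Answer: 37917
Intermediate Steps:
m = -1 (m = -1*1 = -1)
X(k, A) = -2 - k (X(k, A) = 6 - ((7 - 1*(-1)) + k) = 6 - ((7 + 1) + k) = 6 - (8 + k) = 6 + (-8 - k) = -2 - k)
38054 - X(-139, 158) = 38054 - (-2 - 1*(-139)) = 38054 - (-2 + 139) = 38054 - 1*137 = 38054 - 137 = 37917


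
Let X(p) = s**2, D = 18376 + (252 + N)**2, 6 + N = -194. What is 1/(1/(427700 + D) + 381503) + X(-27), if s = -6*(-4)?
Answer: 98617488261196/171210916341 ≈ 576.00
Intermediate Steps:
N = -200 (N = -6 - 194 = -200)
D = 21080 (D = 18376 + (252 - 200)**2 = 18376 + 52**2 = 18376 + 2704 = 21080)
s = 24
X(p) = 576 (X(p) = 24**2 = 576)
1/(1/(427700 + D) + 381503) + X(-27) = 1/(1/(427700 + 21080) + 381503) + 576 = 1/(1/448780 + 381503) + 576 = 1/(171210916341/448780) + 576 = 448780/171210916341 + 576 = 98617488261196/171210916341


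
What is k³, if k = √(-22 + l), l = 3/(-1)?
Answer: -125*I ≈ -125.0*I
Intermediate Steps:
l = -3 (l = 3*(-1) = -3)
k = 5*I (k = √(-22 - 3) = √(-25) = 5*I ≈ 5.0*I)
k³ = (5*I)³ = -125*I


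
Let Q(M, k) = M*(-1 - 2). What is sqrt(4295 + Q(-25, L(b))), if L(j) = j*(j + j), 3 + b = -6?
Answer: sqrt(4370) ≈ 66.106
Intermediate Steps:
b = -9 (b = -3 - 6 = -9)
L(j) = 2*j**2 (L(j) = j*(2*j) = 2*j**2)
Q(M, k) = -3*M (Q(M, k) = M*(-3) = -3*M)
sqrt(4295 + Q(-25, L(b))) = sqrt(4295 - 3*(-25)) = sqrt(4295 + 75) = sqrt(4370)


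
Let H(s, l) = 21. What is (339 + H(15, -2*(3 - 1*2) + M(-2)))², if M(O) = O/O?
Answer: 129600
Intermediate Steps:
M(O) = 1
(339 + H(15, -2*(3 - 1*2) + M(-2)))² = (339 + 21)² = 360² = 129600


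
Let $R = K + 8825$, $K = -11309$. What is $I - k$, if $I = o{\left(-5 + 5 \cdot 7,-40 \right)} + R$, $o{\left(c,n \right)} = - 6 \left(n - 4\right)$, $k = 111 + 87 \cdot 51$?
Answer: $-6768$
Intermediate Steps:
$R = -2484$ ($R = -11309 + 8825 = -2484$)
$k = 4548$ ($k = 111 + 4437 = 4548$)
$o{\left(c,n \right)} = 24 - 6 n$ ($o{\left(c,n \right)} = - 6 \left(-4 + n\right) = 24 - 6 n$)
$I = -2220$ ($I = \left(24 - -240\right) - 2484 = \left(24 + 240\right) - 2484 = 264 - 2484 = -2220$)
$I - k = -2220 - 4548 = -6768$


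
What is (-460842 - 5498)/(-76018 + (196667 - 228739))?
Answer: 46634/10809 ≈ 4.3144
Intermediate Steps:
(-460842 - 5498)/(-76018 + (196667 - 228739)) = -466340/(-76018 - 32072) = -466340/(-108090) = -466340*(-1/108090) = 46634/10809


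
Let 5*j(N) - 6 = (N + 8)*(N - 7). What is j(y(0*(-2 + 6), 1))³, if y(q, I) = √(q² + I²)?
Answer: -110592/125 ≈ -884.74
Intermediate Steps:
y(q, I) = √(I² + q²)
j(N) = 6/5 + (-7 + N)*(8 + N)/5 (j(N) = 6/5 + ((N + 8)*(N - 7))/5 = 6/5 + ((8 + N)*(-7 + N))/5 = 6/5 + ((-7 + N)*(8 + N))/5 = 6/5 + (-7 + N)*(8 + N)/5)
j(y(0*(-2 + 6), 1))³ = (-10 + √(1² + (0*(-2 + 6))²)/5 + (√(1² + (0*(-2 + 6))²))²/5)³ = (-10 + √(1 + (0*4)²)/5 + (√(1 + (0*4)²))²/5)³ = (-10 + √(1 + 0²)/5 + (√(1 + 0²))²/5)³ = (-10 + √(1 + 0)/5 + (√(1 + 0))²/5)³ = (-10 + √1/5 + (√1)²/5)³ = (-10 + (⅕)*1 + (⅕)*1²)³ = (-10 + ⅕ + (⅕)*1)³ = (-10 + ⅕ + ⅕)³ = (-48/5)³ = -110592/125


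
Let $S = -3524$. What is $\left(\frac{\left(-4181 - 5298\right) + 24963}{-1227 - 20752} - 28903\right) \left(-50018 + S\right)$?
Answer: $\frac{34013868403382}{21979} \approx 1.5476 \cdot 10^{9}$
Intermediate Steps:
$\left(\frac{\left(-4181 - 5298\right) + 24963}{-1227 - 20752} - 28903\right) \left(-50018 + S\right) = \left(\frac{\left(-4181 - 5298\right) + 24963}{-1227 - 20752} - 28903\right) \left(-50018 - 3524\right) = \left(\frac{\left(-4181 - 5298\right) + 24963}{-21979} - 28903\right) \left(-53542\right) = \left(\left(-9479 + 24963\right) \left(- \frac{1}{21979}\right) - 28903\right) \left(-53542\right) = \left(15484 \left(- \frac{1}{21979}\right) - 28903\right) \left(-53542\right) = \left(- \frac{15484}{21979} - 28903\right) \left(-53542\right) = \left(- \frac{635274521}{21979}\right) \left(-53542\right) = \frac{34013868403382}{21979}$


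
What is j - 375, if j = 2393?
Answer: 2018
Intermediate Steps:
j - 375 = 2393 - 375 = 2018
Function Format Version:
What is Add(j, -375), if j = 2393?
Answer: 2018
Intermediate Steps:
Add(j, -375) = Add(2393, -375) = 2018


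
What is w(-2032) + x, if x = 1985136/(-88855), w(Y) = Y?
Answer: -182538496/88855 ≈ -2054.3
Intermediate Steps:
x = -1985136/88855 (x = 1985136*(-1/88855) = -1985136/88855 ≈ -22.341)
w(-2032) + x = -2032 - 1985136/88855 = -182538496/88855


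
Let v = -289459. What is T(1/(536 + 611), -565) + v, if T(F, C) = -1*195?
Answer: -289654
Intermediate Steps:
T(F, C) = -195
T(1/(536 + 611), -565) + v = -195 - 289459 = -289654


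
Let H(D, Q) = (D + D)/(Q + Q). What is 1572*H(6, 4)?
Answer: 2358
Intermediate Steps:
H(D, Q) = D/Q (H(D, Q) = (2*D)/((2*Q)) = (2*D)*(1/(2*Q)) = D/Q)
1572*H(6, 4) = 1572*(6/4) = 1572*(6*(¼)) = 1572*(3/2) = 2358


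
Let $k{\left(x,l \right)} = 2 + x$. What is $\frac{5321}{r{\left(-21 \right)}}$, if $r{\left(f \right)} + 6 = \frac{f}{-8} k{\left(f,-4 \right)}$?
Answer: $- \frac{42568}{447} \approx -95.23$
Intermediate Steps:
$r{\left(f \right)} = -6 - \frac{f \left(2 + f\right)}{8}$ ($r{\left(f \right)} = -6 + \frac{f}{-8} \left(2 + f\right) = -6 + f \left(- \frac{1}{8}\right) \left(2 + f\right) = -6 + - \frac{f}{8} \left(2 + f\right) = -6 - \frac{f \left(2 + f\right)}{8}$)
$\frac{5321}{r{\left(-21 \right)}} = \frac{5321}{-6 - - \frac{21 \left(2 - 21\right)}{8}} = \frac{5321}{-6 - \left(- \frac{21}{8}\right) \left(-19\right)} = \frac{5321}{-6 - \frac{399}{8}} = \frac{5321}{- \frac{447}{8}} = 5321 \left(- \frac{8}{447}\right) = - \frac{42568}{447}$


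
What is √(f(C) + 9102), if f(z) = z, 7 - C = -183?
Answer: 2*√2323 ≈ 96.395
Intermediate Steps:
C = 190 (C = 7 - 1*(-183) = 7 + 183 = 190)
√(f(C) + 9102) = √(190 + 9102) = √9292 = 2*√2323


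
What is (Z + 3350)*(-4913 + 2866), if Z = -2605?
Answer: -1525015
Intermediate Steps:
(Z + 3350)*(-4913 + 2866) = (-2605 + 3350)*(-4913 + 2866) = 745*(-2047) = -1525015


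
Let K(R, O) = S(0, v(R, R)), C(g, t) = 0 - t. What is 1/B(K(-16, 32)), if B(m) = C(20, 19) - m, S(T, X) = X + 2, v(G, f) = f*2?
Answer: 1/11 ≈ 0.090909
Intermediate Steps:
v(G, f) = 2*f
C(g, t) = -t
S(T, X) = 2 + X
K(R, O) = 2 + 2*R
B(m) = -19 - m (B(m) = -1*19 - m = -19 - m)
1/B(K(-16, 32)) = 1/(-19 - (2 + 2*(-16))) = 1/(-19 - (2 - 32)) = 1/(-19 - 1*(-30)) = 1/(-19 + 30) = 1/11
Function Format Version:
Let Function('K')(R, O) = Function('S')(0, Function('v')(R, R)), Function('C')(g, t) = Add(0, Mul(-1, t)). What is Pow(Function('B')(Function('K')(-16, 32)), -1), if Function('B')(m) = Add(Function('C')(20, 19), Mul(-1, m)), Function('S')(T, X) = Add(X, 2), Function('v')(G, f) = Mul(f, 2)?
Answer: Rational(1, 11) ≈ 0.090909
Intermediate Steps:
Function('v')(G, f) = Mul(2, f)
Function('C')(g, t) = Mul(-1, t)
Function('S')(T, X) = Add(2, X)
Function('K')(R, O) = Add(2, Mul(2, R))
Function('B')(m) = Add(-19, Mul(-1, m)) (Function('B')(m) = Add(Mul(-1, 19), Mul(-1, m)) = Add(-19, Mul(-1, m)))
Pow(Function('B')(Function('K')(-16, 32)), -1) = Pow(Add(-19, Mul(-1, Add(2, Mul(2, -16)))), -1) = Pow(Add(-19, Mul(-1, Add(2, -32))), -1) = Pow(Add(-19, Mul(-1, -30)), -1) = Pow(Add(-19, 30), -1) = Pow(11, -1) = Rational(1, 11)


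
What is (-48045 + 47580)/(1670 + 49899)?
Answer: -465/51569 ≈ -0.0090171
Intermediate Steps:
(-48045 + 47580)/(1670 + 49899) = -465/51569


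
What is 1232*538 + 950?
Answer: 663766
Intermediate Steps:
1232*538 + 950 = 662816 + 950 = 663766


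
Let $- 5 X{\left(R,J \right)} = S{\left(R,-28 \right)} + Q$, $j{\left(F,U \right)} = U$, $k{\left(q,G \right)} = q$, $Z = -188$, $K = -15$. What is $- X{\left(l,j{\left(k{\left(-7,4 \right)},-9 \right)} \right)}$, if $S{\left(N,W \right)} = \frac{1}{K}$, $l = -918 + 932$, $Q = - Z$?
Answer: $\frac{2819}{75} \approx 37.587$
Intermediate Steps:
$Q = 188$ ($Q = \left(-1\right) \left(-188\right) = 188$)
$l = 14$
$S{\left(N,W \right)} = - \frac{1}{15}$ ($S{\left(N,W \right)} = \frac{1}{-15} = - \frac{1}{15}$)
$X{\left(R,J \right)} = - \frac{2819}{75}$ ($X{\left(R,J \right)} = - \frac{- \frac{1}{15} + 188}{5} = \left(- \frac{1}{5}\right) \frac{2819}{15} = - \frac{2819}{75}$)
$- X{\left(l,j{\left(k{\left(-7,4 \right)},-9 \right)} \right)} = \left(-1\right) \left(- \frac{2819}{75}\right) = \frac{2819}{75}$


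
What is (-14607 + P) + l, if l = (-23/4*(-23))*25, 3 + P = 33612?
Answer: 89233/4 ≈ 22308.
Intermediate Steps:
P = 33609 (P = -3 + 33612 = 33609)
l = 13225/4 (l = (-23*1/4*(-23))*25 = -23/4*(-23)*25 = (529/4)*25 = 13225/4 ≈ 3306.3)
(-14607 + P) + l = (-14607 + 33609) + 13225/4 = 19002 + 13225/4 = 89233/4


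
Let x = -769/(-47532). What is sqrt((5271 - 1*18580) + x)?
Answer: I*sqrt(7517216921577)/23766 ≈ 115.36*I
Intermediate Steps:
x = 769/47532 (x = -769*(-1/47532) = 769/47532 ≈ 0.016179)
sqrt((5271 - 1*18580) + x) = sqrt((5271 - 1*18580) + 769/47532) = sqrt((5271 - 18580) + 769/47532) = sqrt(-13309 + 769/47532) = sqrt(-632602619/47532) = I*sqrt(7517216921577)/23766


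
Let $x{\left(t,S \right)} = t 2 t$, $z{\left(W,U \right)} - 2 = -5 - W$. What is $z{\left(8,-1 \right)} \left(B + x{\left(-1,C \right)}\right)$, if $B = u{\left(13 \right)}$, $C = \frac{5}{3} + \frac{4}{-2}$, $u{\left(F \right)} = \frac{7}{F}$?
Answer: $- \frac{363}{13} \approx -27.923$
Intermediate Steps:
$z{\left(W,U \right)} = -3 - W$ ($z{\left(W,U \right)} = 2 - \left(5 + W\right) = -3 - W$)
$C = - \frac{1}{3}$ ($C = 5 \cdot \frac{1}{3} + 4 \left(- \frac{1}{2}\right) = \frac{5}{3} - 2 = - \frac{1}{3} \approx -0.33333$)
$B = \frac{7}{13} \approx 0.53846$
$x{\left(t,S \right)} = 2 t^{2}$ ($x{\left(t,S \right)} = 2 t t = 2 t^{2}$)
$z{\left(8,-1 \right)} \left(B + x{\left(-1,C \right)}\right) = \left(-3 - 8\right) \left(\frac{7}{13} + 2 \left(-1\right)^{2}\right) = \left(-3 - 8\right) \left(\frac{7}{13} + 2 \cdot 1\right) = - 11 \left(\frac{7}{13} + 2\right) = \left(-11\right) \frac{33}{13} = - \frac{363}{13}$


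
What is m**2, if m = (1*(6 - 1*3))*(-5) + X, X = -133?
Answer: 21904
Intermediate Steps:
m = -148 (m = (1*(6 - 1*3))*(-5) - 133 = (1*(6 - 3))*(-5) - 133 = (1*3)*(-5) - 133 = 3*(-5) - 133 = -15 - 133 = -148)
m**2 = (-148)**2 = 21904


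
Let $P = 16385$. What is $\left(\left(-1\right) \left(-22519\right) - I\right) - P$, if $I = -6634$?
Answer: $12768$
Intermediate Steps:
$\left(\left(-1\right) \left(-22519\right) - I\right) - P = \left(\left(-1\right) \left(-22519\right) - -6634\right) - 16385 = \left(22519 + 6634\right) - 16385 = 29153 - 16385 = 12768$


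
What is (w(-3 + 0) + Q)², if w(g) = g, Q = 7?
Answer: 16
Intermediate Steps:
(w(-3 + 0) + Q)² = ((-3 + 0) + 7)² = (-3 + 7)² = 4² = 16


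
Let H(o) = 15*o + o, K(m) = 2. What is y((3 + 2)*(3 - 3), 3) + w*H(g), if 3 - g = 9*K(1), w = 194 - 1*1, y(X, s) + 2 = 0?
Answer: -46322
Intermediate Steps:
y(X, s) = -2 (y(X, s) = -2 + 0 = -2)
w = 193 (w = 194 - 1 = 193)
g = -15 (g = 3 - 9*2 = 3 - 1*18 = 3 - 18 = -15)
H(o) = 16*o
y((3 + 2)*(3 - 3), 3) + w*H(g) = -2 + 193*(16*(-15)) = -2 + 193*(-240) = -2 - 46320 = -46322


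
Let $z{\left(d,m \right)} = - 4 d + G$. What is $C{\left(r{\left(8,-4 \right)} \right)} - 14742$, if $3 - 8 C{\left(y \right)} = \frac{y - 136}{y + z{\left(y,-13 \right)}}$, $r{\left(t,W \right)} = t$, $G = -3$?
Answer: $- \frac{3184319}{216} \approx -14742.0$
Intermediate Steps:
$z{\left(d,m \right)} = -3 - 4 d$ ($z{\left(d,m \right)} = - 4 d - 3 = -3 - 4 d$)
$C{\left(y \right)} = \frac{3}{8} - \frac{-136 + y}{8 \left(-3 - 3 y\right)}$ ($C{\left(y \right)} = \frac{3}{8} - \frac{\left(y - 136\right) \frac{1}{y - \left(3 + 4 y\right)}}{8} = \frac{3}{8} - \frac{\left(-136 + y\right) \frac{1}{-3 - 3 y}}{8} = \frac{3}{8} - \frac{\frac{1}{-3 - 3 y} \left(-136 + y\right)}{8} = \frac{3}{8} - \frac{-136 + y}{8 \left(-3 - 3 y\right)}$)
$C{\left(r{\left(8,-4 \right)} \right)} - 14742 = \frac{-127 + 10 \cdot 8}{24 \left(1 + 8\right)} - 14742 = \frac{-127 + 80}{24 \cdot 9} - 14742 = \frac{1}{24} \cdot \frac{1}{9} \left(-47\right) - 14742 = - \frac{47}{216} - 14742 = - \frac{3184319}{216}$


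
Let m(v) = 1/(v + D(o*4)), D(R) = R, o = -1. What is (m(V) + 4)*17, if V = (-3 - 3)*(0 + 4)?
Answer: 1887/28 ≈ 67.393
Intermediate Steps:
V = -24 (V = -6*4 = -24)
m(v) = 1/(-4 + v) (m(v) = 1/(v - 1*4) = 1/(v - 4) = 1/(-4 + v))
(m(V) + 4)*17 = (1/(-4 - 24) + 4)*17 = (1/(-28) + 4)*17 = (-1/28 + 4)*17 = (111/28)*17 = 1887/28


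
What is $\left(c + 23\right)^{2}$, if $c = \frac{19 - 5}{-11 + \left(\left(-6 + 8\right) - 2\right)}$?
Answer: $\frac{57121}{121} \approx 472.07$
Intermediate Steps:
$c = - \frac{14}{11}$ ($c = \frac{14}{-11 + \left(2 - 2\right)} = \frac{14}{-11 + 0} = \frac{14}{-11} = 14 \left(- \frac{1}{11}\right) = - \frac{14}{11} \approx -1.2727$)
$\left(c + 23\right)^{2} = \left(- \frac{14}{11} + 23\right)^{2} = \left(\frac{239}{11}\right)^{2} = \frac{57121}{121}$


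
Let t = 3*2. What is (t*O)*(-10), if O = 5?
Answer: -300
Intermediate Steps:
t = 6
(t*O)*(-10) = (6*5)*(-10) = 30*(-10) = -300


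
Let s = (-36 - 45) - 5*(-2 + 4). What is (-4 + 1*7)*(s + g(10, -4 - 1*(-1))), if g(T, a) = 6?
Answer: -255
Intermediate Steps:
s = -91 (s = -81 - 5*2 = -81 - 10 = -91)
(-4 + 1*7)*(s + g(10, -4 - 1*(-1))) = (-4 + 1*7)*(-91 + 6) = (-4 + 7)*(-85) = 3*(-85) = -255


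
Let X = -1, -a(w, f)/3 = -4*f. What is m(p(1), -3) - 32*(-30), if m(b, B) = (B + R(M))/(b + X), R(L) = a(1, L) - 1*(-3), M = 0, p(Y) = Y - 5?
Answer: 960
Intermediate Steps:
p(Y) = -5 + Y
a(w, f) = 12*f (a(w, f) = -(-12)*f = 12*f)
R(L) = 3 + 12*L (R(L) = 12*L - 1*(-3) = 12*L + 3 = 3 + 12*L)
m(b, B) = (3 + B)/(-1 + b) (m(b, B) = (B + (3 + 12*0))/(b - 1) = (B + (3 + 0))/(-1 + b) = (B + 3)/(-1 + b) = (3 + B)/(-1 + b))
m(p(1), -3) - 32*(-30) = (3 - 3)/(-1 + (-5 + 1)) - 32*(-30) = 0/(-1 - 4) + 960 = 0/(-5) + 960 = -⅕*0 + 960 = 0 + 960 = 960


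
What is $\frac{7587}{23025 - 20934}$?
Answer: $\frac{2529}{697} \approx 3.6284$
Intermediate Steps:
$\frac{7587}{23025 - 20934} = \frac{7587}{2091} = 7587 \cdot \frac{1}{2091} = \frac{2529}{697}$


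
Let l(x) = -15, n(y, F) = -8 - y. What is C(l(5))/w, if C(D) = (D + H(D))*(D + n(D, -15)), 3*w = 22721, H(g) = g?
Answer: 720/22721 ≈ 0.031689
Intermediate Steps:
w = 22721/3 (w = (⅓)*22721 = 22721/3 ≈ 7573.7)
C(D) = -16*D (C(D) = (D + D)*(D + (-8 - D)) = (2*D)*(-8) = -16*D)
C(l(5))/w = (-16*(-15))/(22721/3) = 240*(3/22721) = 720/22721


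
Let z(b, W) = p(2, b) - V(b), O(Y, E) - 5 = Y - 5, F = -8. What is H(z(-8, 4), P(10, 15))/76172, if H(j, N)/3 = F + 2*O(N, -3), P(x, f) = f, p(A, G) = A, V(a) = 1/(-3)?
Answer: 33/38086 ≈ 0.00086646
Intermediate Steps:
O(Y, E) = Y (O(Y, E) = 5 + (Y - 5) = 5 + (-5 + Y) = Y)
V(a) = -1/3
z(b, W) = 7/3 (z(b, W) = 2 - 1*(-1/3) = 2 + 1/3 = 7/3)
H(j, N) = -24 + 6*N (H(j, N) = 3*(-8 + 2*N) = -24 + 6*N)
H(z(-8, 4), P(10, 15))/76172 = (-24 + 6*15)/76172 = (-24 + 90)*(1/76172) = 66*(1/76172) = 33/38086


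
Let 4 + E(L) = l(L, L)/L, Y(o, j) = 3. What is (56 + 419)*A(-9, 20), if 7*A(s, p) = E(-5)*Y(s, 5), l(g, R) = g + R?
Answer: -2850/7 ≈ -407.14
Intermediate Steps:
l(g, R) = R + g
E(L) = -2 (E(L) = -4 + (L + L)/L = -4 + (2*L)/L = -4 + 2 = -2)
A(s, p) = -6/7 (A(s, p) = (-2*3)/7 = (⅐)*(-6) = -6/7)
(56 + 419)*A(-9, 20) = (56 + 419)*(-6/7) = 475*(-6/7) = -2850/7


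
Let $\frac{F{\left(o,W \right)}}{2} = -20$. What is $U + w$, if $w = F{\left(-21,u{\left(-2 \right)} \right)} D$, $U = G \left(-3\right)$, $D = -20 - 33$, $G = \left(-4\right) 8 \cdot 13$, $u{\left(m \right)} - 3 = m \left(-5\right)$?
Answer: $3368$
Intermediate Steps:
$u{\left(m \right)} = 3 - 5 m$ ($u{\left(m \right)} = 3 + m \left(-5\right) = 3 - 5 m$)
$F{\left(o,W \right)} = -40$ ($F{\left(o,W \right)} = 2 \left(-20\right) = -40$)
$G = -416$ ($G = \left(-32\right) 13 = -416$)
$D = -53$
$U = 1248$ ($U = \left(-416\right) \left(-3\right) = 1248$)
$w = 2120$ ($w = \left(-40\right) \left(-53\right) = 2120$)
$U + w = 1248 + 2120 = 3368$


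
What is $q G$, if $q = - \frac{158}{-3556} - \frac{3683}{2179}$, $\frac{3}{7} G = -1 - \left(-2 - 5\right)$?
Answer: $- \frac{6376233}{276733} \approx -23.041$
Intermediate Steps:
$G = 14$ ($G = \frac{7 \left(-1 - \left(-2 - 5\right)\right)}{3} = \frac{7 \left(-1 - -7\right)}{3} = \frac{7 \left(-1 + 7\right)}{3} = \frac{7}{3} \cdot 6 = 14$)
$q = - \frac{6376233}{3874262}$ ($q = \left(-158\right) \left(- \frac{1}{3556}\right) - \frac{3683}{2179} = \frac{79}{1778} - \frac{3683}{2179} = - \frac{6376233}{3874262} \approx -1.6458$)
$q G = \left(- \frac{6376233}{3874262}\right) 14 = - \frac{6376233}{276733}$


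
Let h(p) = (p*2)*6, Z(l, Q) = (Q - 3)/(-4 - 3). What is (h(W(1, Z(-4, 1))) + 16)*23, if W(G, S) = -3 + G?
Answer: -184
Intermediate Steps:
Z(l, Q) = 3/7 - Q/7 (Z(l, Q) = (-3 + Q)/(-7) = (-3 + Q)*(-⅐) = 3/7 - Q/7)
h(p) = 12*p (h(p) = (2*p)*6 = 12*p)
(h(W(1, Z(-4, 1))) + 16)*23 = (12*(-3 + 1) + 16)*23 = (12*(-2) + 16)*23 = (-24 + 16)*23 = -8*23 = -184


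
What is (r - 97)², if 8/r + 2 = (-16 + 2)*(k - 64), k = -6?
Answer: 2249510041/239121 ≈ 9407.4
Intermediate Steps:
r = 4/489 (r = 8/(-2 + (-16 + 2)*(-6 - 64)) = 8/(-2 - 14*(-70)) = 8/(-2 + 980) = 8/978 = 8*(1/978) = 4/489 ≈ 0.0081800)
(r - 97)² = (4/489 - 97)² = (-47429/489)² = 2249510041/239121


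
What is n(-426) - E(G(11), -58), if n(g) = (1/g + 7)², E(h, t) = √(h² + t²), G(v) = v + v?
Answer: 8886361/181476 - 2*√962 ≈ -13.065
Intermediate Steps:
G(v) = 2*v
n(g) = (7 + 1/g)²
n(-426) - E(G(11), -58) = (1 + 7*(-426))²/(-426)² - √((2*11)² + (-58)²) = (1 - 2982)²/181476 - √(22² + 3364) = (1/181476)*(-2981)² - √(484 + 3364) = (1/181476)*8886361 - √3848 = 8886361/181476 - 2*√962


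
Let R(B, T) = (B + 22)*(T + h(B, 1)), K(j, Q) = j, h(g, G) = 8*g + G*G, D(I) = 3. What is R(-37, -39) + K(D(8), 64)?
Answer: 5013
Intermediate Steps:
h(g, G) = G² + 8*g (h(g, G) = 8*g + G² = G² + 8*g)
R(B, T) = (22 + B)*(1 + T + 8*B) (R(B, T) = (B + 22)*(T + (1² + 8*B)) = (22 + B)*(T + (1 + 8*B)) = (22 + B)*(1 + T + 8*B))
R(-37, -39) + K(D(8), 64) = (22 + 8*(-37)² + 22*(-39) + 177*(-37) - 37*(-39)) + 3 = (22 + 8*1369 - 858 - 6549 + 1443) + 3 = (22 + 10952 - 858 - 6549 + 1443) + 3 = 5010 + 3 = 5013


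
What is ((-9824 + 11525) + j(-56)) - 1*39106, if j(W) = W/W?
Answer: -37404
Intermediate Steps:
j(W) = 1
((-9824 + 11525) + j(-56)) - 1*39106 = ((-9824 + 11525) + 1) - 1*39106 = (1701 + 1) - 39106 = 1702 - 39106 = -37404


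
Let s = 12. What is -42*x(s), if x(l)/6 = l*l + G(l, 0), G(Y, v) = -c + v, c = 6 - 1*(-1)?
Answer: -34524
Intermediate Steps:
c = 7 (c = 6 + 1 = 7)
G(Y, v) = -7 + v (G(Y, v) = -1*7 + v = -7 + v)
x(l) = -42 + 6*l**2 (x(l) = 6*(l*l + (-7 + 0)) = 6*(l**2 - 7) = 6*(-7 + l**2) = -42 + 6*l**2)
-42*x(s) = -42*(-42 + 6*12**2) = -42*(-42 + 6*144) = -42*(-42 + 864) = -42*822 = -34524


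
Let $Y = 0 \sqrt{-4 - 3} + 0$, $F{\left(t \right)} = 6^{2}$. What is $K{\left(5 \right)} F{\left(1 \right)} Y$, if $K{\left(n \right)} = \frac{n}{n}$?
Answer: $0$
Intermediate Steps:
$F{\left(t \right)} = 36$
$K{\left(n \right)} = 1$
$Y = 0$ ($Y = 0 \sqrt{-7} + 0 = 0 i \sqrt{7} + 0 = 0 + 0 = 0$)
$K{\left(5 \right)} F{\left(1 \right)} Y = 1 \cdot 36 \cdot 0 = 36 \cdot 0 = 0$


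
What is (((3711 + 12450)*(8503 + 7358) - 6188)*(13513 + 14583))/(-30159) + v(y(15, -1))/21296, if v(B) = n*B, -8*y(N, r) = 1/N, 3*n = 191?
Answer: -6134664757772805161/25690642560 ≈ -2.3879e+8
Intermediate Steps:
n = 191/3 (n = (⅓)*191 = 191/3 ≈ 63.667)
y(N, r) = -1/(8*N)
v(B) = 191*B/3
(((3711 + 12450)*(8503 + 7358) - 6188)*(13513 + 14583))/(-30159) + v(y(15, -1))/21296 = (((3711 + 12450)*(8503 + 7358) - 6188)*(13513 + 14583))/(-30159) + (191*(-⅛/15)/3)/21296 = ((16161*15861 - 6188)*28096)*(-1/30159) + (191*(-⅛*1/15)/3)*(1/21296) = ((256329621 - 6188)*28096)*(-1/30159) + ((191/3)*(-1/120))*(1/21296) = (256323433*28096)*(-1/30159) - 191/360*1/21296 = 7201663173568*(-1/30159) - 191/7666560 = -7201663173568/30159 - 191/7666560 = -6134664757772805161/25690642560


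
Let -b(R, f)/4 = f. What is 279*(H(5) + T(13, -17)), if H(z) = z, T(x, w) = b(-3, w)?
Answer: 20367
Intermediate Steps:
b(R, f) = -4*f
T(x, w) = -4*w
279*(H(5) + T(13, -17)) = 279*(5 - 4*(-17)) = 279*(5 + 68) = 279*73 = 20367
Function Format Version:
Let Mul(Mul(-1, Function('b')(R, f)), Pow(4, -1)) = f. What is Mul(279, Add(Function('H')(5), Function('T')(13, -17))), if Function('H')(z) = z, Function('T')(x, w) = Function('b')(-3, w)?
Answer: 20367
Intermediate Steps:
Function('b')(R, f) = Mul(-4, f)
Function('T')(x, w) = Mul(-4, w)
Mul(279, Add(Function('H')(5), Function('T')(13, -17))) = Mul(279, Add(5, Mul(-4, -17))) = Mul(279, Add(5, 68)) = Mul(279, 73) = 20367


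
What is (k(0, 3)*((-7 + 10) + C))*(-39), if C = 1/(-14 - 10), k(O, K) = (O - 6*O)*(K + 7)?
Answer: 0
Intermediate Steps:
k(O, K) = -5*O*(7 + K) (k(O, K) = (-5*O)*(7 + K) = -5*O*(7 + K))
C = -1/24 (C = 1/(-24) = -1/24 ≈ -0.041667)
(k(0, 3)*((-7 + 10) + C))*(-39) = ((-5*0*(7 + 3))*((-7 + 10) - 1/24))*(-39) = ((-5*0*10)*(3 - 1/24))*(-39) = (0*(71/24))*(-39) = 0*(-39) = 0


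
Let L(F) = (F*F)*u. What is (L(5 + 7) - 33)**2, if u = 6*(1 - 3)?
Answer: 3101121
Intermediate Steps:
u = -12 (u = 6*(-2) = -12)
L(F) = -12*F**2 (L(F) = (F*F)*(-12) = F**2*(-12) = -12*F**2)
(L(5 + 7) - 33)**2 = (-12*(5 + 7)**2 - 33)**2 = (-12*12**2 - 33)**2 = (-12*144 - 33)**2 = (-1728 - 33)**2 = (-1761)**2 = 3101121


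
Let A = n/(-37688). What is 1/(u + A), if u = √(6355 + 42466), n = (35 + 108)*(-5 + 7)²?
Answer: 1347346/4334039534515 + 88774084*√48821/4334039534515 ≈ 0.0045261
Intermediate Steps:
n = 572 (n = 143*2² = 143*4 = 572)
A = -143/9422 (A = 572/(-37688) = 572*(-1/37688) = -143/9422 ≈ -0.015177)
u = √48821 ≈ 220.95
1/(u + A) = 1/(√48821 - 143/9422) = 1/(-143/9422 + √48821)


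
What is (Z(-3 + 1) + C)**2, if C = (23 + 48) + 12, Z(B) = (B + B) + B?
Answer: 5929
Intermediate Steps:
Z(B) = 3*B (Z(B) = 2*B + B = 3*B)
C = 83 (C = 71 + 12 = 83)
(Z(-3 + 1) + C)**2 = (3*(-3 + 1) + 83)**2 = (3*(-2) + 83)**2 = (-6 + 83)**2 = 77**2 = 5929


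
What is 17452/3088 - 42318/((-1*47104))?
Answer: 29773031/4545536 ≈ 6.5499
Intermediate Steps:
17452/3088 - 42318/((-1*47104)) = 17452*(1/3088) - 42318/(-47104) = 4363/772 - 42318*(-1/47104) = 4363/772 + 21159/23552 = 29773031/4545536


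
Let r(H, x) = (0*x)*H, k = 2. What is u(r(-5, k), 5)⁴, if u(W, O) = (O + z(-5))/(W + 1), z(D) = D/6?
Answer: 390625/1296 ≈ 301.41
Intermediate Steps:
z(D) = D/6 (z(D) = D*(⅙) = D/6)
r(H, x) = 0 (r(H, x) = 0*H = 0)
u(W, O) = (-⅚ + O)/(1 + W) (u(W, O) = (O + (⅙)*(-5))/(W + 1) = (O - ⅚)/(1 + W) = (-⅚ + O)/(1 + W))
u(r(-5, k), 5)⁴ = ((-⅚ + 5)/(1 + 0))⁴ = ((25/6)/1)⁴ = (1*(25/6))⁴ = (25/6)⁴ = 390625/1296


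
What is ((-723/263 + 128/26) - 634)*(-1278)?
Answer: 2760752214/3419 ≈ 8.0747e+5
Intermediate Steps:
((-723/263 + 128/26) - 634)*(-1278) = ((-723*1/263 + 128*(1/26)) - 634)*(-1278) = ((-723/263 + 64/13) - 634)*(-1278) = (7433/3419 - 634)*(-1278) = -2160213/3419*(-1278) = 2760752214/3419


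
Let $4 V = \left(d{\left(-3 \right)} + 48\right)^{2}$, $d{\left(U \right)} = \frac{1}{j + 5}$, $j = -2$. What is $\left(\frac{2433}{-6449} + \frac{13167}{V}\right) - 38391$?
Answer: $- \frac{5202438578412}{135590225} \approx -38369.0$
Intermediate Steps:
$d{\left(U \right)} = \frac{1}{3}$ ($d{\left(U \right)} = \frac{1}{-2 + 5} = \frac{1}{3}$)
$V = \frac{21025}{36}$ ($V = \frac{\left(\frac{1}{3} + 48\right)^{2}}{4} = \frac{\left(\frac{145}{3}\right)^{2}}{4} = \frac{1}{4} \cdot \frac{21025}{9} = \frac{21025}{36} \approx 584.03$)
$\left(\frac{2433}{-6449} + \frac{13167}{V}\right) - 38391 = \left(\frac{2433}{-6449} + \frac{13167}{\frac{21025}{36}}\right) - 38391 = \left(2433 \left(- \frac{1}{6449}\right) + 13167 \cdot \frac{36}{21025}\right) - 38391 = \left(- \frac{2433}{6449} + \frac{474012}{21025}\right) - 38391 = \frac{3005749563}{135590225} - 38391 = - \frac{5202438578412}{135590225}$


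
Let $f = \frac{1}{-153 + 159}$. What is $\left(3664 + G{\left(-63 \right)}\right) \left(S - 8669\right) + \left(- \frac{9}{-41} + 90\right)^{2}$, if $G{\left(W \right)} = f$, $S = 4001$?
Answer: $- \frac{28738696129}{1681} \approx -1.7096 \cdot 10^{7}$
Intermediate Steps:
$f = \frac{1}{6} \approx 0.16667$
$G{\left(W \right)} = \frac{1}{6}$
$\left(3664 + G{\left(-63 \right)}\right) \left(S - 8669\right) + \left(- \frac{9}{-41} + 90\right)^{2} = \left(3664 + \frac{1}{6}\right) \left(4001 - 8669\right) + \left(- \frac{9}{-41} + 90\right)^{2} = \frac{21985}{6} \left(-4668\right) + \left(\left(-9\right) \left(- \frac{1}{41}\right) + 90\right)^{2} = -17104330 + \left(\frac{9}{41} + 90\right)^{2} = -17104330 + \left(\frac{3699}{41}\right)^{2} = -17104330 + \frac{13682601}{1681} = - \frac{28738696129}{1681}$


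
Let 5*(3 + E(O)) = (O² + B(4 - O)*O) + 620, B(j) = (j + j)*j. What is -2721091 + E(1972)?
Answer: 3053098118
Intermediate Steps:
B(j) = 2*j² (B(j) = (2*j)*j = 2*j²)
E(O) = 121 + O²/5 + 2*O*(4 - O)²/5 (E(O) = -3 + ((O² + (2*(4 - O)²)*O) + 620)/5 = -3 + ((O² + 2*O*(4 - O)²) + 620)/5 = -3 + (620 + O² + 2*O*(4 - O)²)/5 = -3 + (124 + O²/5 + 2*O*(4 - O)²/5) = 121 + O²/5 + 2*O*(4 - O)²/5)
-2721091 + E(1972) = -2721091 + (121 + (⅕)*1972² + (⅖)*1972*(-4 + 1972)²) = -2721091 + (121 + (⅕)*3888784 + (⅖)*1972*1968²) = -2721091 + (121 + 3888784/5 + (⅖)*1972*3873024) = -2721091 + (121 + 3888784/5 + 15275206656/5) = -2721091 + 3055819209 = 3053098118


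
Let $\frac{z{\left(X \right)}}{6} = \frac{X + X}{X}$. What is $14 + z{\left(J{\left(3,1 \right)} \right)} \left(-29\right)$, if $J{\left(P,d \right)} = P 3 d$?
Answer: $-334$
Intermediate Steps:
$J{\left(P,d \right)} = 3 P d$
$z{\left(X \right)} = 12$ ($z{\left(X \right)} = 6 \frac{X + X}{X} = 6 \frac{2 X}{X} = 6 \cdot 2 = 12$)
$14 + z{\left(J{\left(3,1 \right)} \right)} \left(-29\right) = 14 + 12 \left(-29\right) = 14 - 348 = -334$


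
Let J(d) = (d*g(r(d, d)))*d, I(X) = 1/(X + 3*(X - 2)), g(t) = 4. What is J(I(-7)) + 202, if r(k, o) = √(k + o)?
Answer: 58379/289 ≈ 202.00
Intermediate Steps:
I(X) = 1/(-6 + 4*X) (I(X) = 1/(X + 3*(-2 + X)) = 1/(X + (-6 + 3*X)) = 1/(-6 + 4*X))
J(d) = 4*d² (J(d) = (d*4)*d = (4*d)*d = 4*d²)
J(I(-7)) + 202 = 4*(1/(2*(-3 + 2*(-7))))² + 202 = 4*(1/(2*(-3 - 14)))² + 202 = 4*((½)/(-17))² + 202 = 4*((½)*(-1/17))² + 202 = 4*(-1/34)² + 202 = 4*(1/1156) + 202 = 1/289 + 202 = 58379/289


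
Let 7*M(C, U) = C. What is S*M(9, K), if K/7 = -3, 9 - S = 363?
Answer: -3186/7 ≈ -455.14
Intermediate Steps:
S = -354 (S = 9 - 1*363 = 9 - 363 = -354)
K = -21 (K = 7*(-3) = -21)
M(C, U) = C/7
S*M(9, K) = -354*9/7 = -3186/7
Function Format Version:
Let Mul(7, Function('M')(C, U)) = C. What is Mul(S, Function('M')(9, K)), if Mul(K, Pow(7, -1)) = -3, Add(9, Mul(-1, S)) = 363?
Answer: Rational(-3186, 7) ≈ -455.14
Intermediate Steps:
S = -354 (S = Add(9, Mul(-1, 363)) = Add(9, -363) = -354)
K = -21 (K = Mul(7, -3) = -21)
Function('M')(C, U) = Mul(Rational(1, 7), C)
Mul(S, Function('M')(9, K)) = Mul(-354, Mul(Rational(1, 7), 9)) = Mul(-354, Rational(9, 7)) = Rational(-3186, 7)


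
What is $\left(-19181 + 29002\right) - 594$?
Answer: $9227$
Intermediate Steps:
$\left(-19181 + 29002\right) - 594 = 9821 - 594 = 9227$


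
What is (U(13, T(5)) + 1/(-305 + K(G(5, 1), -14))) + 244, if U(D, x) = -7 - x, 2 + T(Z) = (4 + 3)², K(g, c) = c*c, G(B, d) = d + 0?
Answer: 20709/109 ≈ 189.99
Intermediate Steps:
G(B, d) = d
K(g, c) = c²
T(Z) = 47 (T(Z) = -2 + (4 + 3)² = -2 + 7² = -2 + 49 = 47)
(U(13, T(5)) + 1/(-305 + K(G(5, 1), -14))) + 244 = ((-7 - 1*47) + 1/(-305 + (-14)²)) + 244 = ((-7 - 47) + 1/(-305 + 196)) + 244 = (-54 + 1/(-109)) + 244 = (-54 - 1/109) + 244 = -5887/109 + 244 = 20709/109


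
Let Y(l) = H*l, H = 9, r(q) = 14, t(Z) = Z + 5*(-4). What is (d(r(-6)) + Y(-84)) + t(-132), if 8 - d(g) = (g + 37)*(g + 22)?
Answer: -2736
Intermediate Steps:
t(Z) = -20 + Z (t(Z) = Z - 20 = -20 + Z)
d(g) = 8 - (22 + g)*(37 + g) (d(g) = 8 - (g + 37)*(g + 22) = 8 - (37 + g)*(22 + g) = 8 - (22 + g)*(37 + g))
Y(l) = 9*l
(d(r(-6)) + Y(-84)) + t(-132) = ((-806 - 1*14**2 - 59*14) + 9*(-84)) + (-20 - 132) = ((-806 - 1*196 - 826) - 756) - 152 = ((-806 - 196 - 826) - 756) - 152 = (-1828 - 756) - 152 = -2584 - 152 = -2736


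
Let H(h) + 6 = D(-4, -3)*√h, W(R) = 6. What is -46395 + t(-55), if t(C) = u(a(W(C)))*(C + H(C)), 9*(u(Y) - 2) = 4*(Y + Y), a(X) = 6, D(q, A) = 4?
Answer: -140527/3 + 88*I*√55/3 ≈ -46842.0 + 217.54*I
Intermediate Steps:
H(h) = -6 + 4*√h
u(Y) = 2 + 8*Y/9 (u(Y) = 2 + (4*(Y + Y))/9 = 2 + (4*(2*Y))/9 = 2 + (8*Y)/9 = 2 + 8*Y/9)
t(C) = -44 + 22*C/3 + 88*√C/3 (t(C) = (2 + (8/9)*6)*(C + (-6 + 4*√C)) = (2 + 16/3)*(-6 + C + 4*√C) = 22*(-6 + C + 4*√C)/3 = -44 + 22*C/3 + 88*√C/3)
-46395 + t(-55) = -46395 + (-44 + (22/3)*(-55) + 88*√(-55)/3) = -46395 + (-44 - 1210/3 + 88*(I*√55)/3) = -46395 + (-44 - 1210/3 + 88*I*√55/3) = -46395 + (-1342/3 + 88*I*√55/3) = -140527/3 + 88*I*√55/3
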